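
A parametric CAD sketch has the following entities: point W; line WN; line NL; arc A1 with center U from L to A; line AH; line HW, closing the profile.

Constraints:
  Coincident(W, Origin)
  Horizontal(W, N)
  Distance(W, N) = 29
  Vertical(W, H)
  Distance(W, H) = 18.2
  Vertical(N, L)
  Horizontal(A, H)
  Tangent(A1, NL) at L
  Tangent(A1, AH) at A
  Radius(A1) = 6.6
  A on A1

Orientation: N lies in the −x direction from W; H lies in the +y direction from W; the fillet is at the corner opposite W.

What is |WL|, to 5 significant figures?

31.234

The virtual corner opposite W is at (-29.000, 18.200). Since A1 is tangent to NL there, UL ⟂ NL and A1 meets AH tangentially, so UA is at right angles to AH, with radius 6.6, so the center U sits 6.6 in from both sides at U = (-22.400, 11.600). That places the tangent points at L = (-29.000, 11.600) on NL and A = (-22.400, 18.200) on AH. Then |WL| = |L − W| = 31.234.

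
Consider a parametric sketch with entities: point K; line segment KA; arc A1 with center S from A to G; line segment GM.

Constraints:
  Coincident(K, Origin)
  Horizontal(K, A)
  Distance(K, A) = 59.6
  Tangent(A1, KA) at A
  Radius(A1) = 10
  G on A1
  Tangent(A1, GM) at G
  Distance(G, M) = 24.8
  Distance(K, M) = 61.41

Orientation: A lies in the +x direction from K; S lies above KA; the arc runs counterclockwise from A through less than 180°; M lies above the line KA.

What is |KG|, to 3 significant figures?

69.1

Checks: |SG| = 10.00 ✓; ∠(SG, GM) = 90.00° ✓; |GM| = 24.80 ✓; |KM| = 61.41 ✓.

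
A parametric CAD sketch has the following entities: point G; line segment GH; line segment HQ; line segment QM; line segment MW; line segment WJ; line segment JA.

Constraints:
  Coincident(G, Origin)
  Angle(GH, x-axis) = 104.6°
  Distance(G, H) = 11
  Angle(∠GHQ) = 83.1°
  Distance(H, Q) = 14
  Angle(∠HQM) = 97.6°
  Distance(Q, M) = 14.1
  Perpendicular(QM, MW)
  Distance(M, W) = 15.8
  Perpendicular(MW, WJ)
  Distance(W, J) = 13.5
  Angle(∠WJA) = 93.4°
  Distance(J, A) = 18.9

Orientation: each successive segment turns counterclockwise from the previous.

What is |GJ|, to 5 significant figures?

8.7327

G is at the origin; GH runs at 104.6° with length 11.0, so H = (-2.7728, 10.645). ∠GHQ = 83.1° gives HQ at -158.50° from the x-axis; with |HQ| = 14.0, Q = (-15.799, 5.5138). ∠HQM = 97.6° gives QM at -76.100° from the x-axis; with |QM| = 14.1, M = (-12.411, -8.1733). QM ⟂ MW, so MW runs at 13.900°; with |MW| = 15.8, W = (2.9259, -4.3777). The perpendicularity gives WJ at right angles to MW, so WJ runs at 103.90°; with |WJ| = 13.5, J = (-0.31715, 8.7270). Then |GJ| = |J − G| = 8.7327.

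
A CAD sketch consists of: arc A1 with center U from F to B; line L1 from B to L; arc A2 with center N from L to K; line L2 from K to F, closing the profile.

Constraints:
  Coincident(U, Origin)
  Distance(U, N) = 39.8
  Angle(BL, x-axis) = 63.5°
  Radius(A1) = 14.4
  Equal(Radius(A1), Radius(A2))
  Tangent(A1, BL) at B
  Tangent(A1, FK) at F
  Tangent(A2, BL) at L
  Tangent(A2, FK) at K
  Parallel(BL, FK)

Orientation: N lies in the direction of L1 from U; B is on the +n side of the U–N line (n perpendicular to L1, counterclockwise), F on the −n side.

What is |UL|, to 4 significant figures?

42.32

The slot axis is L1's direction at 63.5°, so u = (cos 63.5°, sin 63.5°) = (0.4462, 0.8949) and n = (−sin 63.5°, cos 63.5°) = (-0.8949, 0.4462). U is at the origin and N lies 39.8 along u from U, so N = 39.8·u = (17.76, 35.62). Tangency of A1 to both parallel lines with radius 14.4 puts B and F at U ± 14.4·n: B = (-12.89, 6.425), F = (12.89, -6.425). Equal radii place L and K the same way about N: L = N + 14.4·n = (4.872, 42.04), K = N − 14.4·n = (30.65, 29.19). Then |UL| = |L − U| = 42.32.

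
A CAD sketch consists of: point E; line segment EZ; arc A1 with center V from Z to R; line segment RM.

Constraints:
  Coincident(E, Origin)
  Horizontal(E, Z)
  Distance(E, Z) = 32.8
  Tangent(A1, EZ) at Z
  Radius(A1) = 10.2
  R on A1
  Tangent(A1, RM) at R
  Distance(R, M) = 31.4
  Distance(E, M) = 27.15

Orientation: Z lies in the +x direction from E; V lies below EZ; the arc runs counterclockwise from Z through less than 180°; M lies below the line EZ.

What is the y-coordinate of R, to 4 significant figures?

-3.402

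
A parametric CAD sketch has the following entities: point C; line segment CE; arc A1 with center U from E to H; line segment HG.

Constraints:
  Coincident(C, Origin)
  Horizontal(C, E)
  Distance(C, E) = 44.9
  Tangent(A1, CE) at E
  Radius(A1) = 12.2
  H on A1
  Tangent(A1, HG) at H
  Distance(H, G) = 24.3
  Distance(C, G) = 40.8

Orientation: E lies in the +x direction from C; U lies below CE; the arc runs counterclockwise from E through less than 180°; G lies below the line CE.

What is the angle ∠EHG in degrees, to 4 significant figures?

143.9°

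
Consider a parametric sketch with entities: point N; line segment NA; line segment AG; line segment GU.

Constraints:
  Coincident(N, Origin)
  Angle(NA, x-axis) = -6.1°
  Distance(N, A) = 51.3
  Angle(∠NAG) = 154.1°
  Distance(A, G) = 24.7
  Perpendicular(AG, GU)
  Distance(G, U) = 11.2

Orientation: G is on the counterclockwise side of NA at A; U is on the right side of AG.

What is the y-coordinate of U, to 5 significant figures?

-7.6224

N is at the origin; NA runs at -6.1° with length 51.3, so A = 51.3·(cos -6.1°, sin -6.1°) = (51.010, -5.4513). ∠NAG = 154.1°, so AG runs at -6.1° + (180° − 154.1°) = 19.800° from the x-axis; with |AG| = 24.7, G = A + 24.7·(cos 19.800°, sin 19.800°) = (74.249, 2.9155). The perpendicularity gives GU at right angles to AG; with |GU| = 11.2 on the right of AG, U = G + 11.2·(0.33874, -0.94088) = (78.043, -7.6224). So U.y = -7.6224.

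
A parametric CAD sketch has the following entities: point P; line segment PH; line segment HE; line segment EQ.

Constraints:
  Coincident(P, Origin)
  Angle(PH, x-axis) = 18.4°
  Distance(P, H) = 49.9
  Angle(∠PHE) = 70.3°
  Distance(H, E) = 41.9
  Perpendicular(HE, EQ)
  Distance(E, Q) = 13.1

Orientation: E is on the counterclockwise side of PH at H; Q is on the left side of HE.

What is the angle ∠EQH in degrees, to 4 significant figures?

72.64°

P is at the origin; PH runs at 18.4° with length 49.9, so H = 49.9·(cos 18.4°, sin 18.4°) = (47.35, 15.75). ∠PHE = 70.3°, so HE runs at 18.4° + (180° − 70.3°) = 128.1° from the x-axis; with |HE| = 41.9, E = H + 41.9·(cos 128.1°, sin 128.1°) = (21.50, 48.72). The perpendicularity gives EQ at right angles to HE; with |EQ| = 13.1 on the left of HE, Q = E + 13.1·(-0.7869, -0.6170) = (11.19, 40.64). Then cos ∠EQH = QE·QH / (|QE||QH|), giving 72.64°.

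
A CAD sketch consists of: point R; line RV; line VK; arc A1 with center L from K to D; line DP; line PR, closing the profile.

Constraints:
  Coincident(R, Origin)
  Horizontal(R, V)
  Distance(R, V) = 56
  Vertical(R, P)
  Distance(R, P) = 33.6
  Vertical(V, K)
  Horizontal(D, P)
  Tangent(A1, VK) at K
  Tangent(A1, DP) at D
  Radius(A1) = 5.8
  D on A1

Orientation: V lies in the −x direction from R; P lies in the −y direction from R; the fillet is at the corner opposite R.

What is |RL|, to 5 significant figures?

57.384

R is at the origin; R and V share the same y with |RV| = 56.0 and V on the −x side, so V = (-56.000, 0.0000). R and P share the same x with |RP| = 33.6 and P on the −y side, so P = (0.0000, -33.600). The virtual corner opposite R is at (-56.000, -33.600). A1 meets VK tangentially, so LK is at right angles to VK and A1 meets DP tangentially, so LD is at right angles to DP, with radius 5.8, so the center L sits 5.8 in from both sides at L = (-50.200, -27.800). Then |RL| = |L − R| = 57.384.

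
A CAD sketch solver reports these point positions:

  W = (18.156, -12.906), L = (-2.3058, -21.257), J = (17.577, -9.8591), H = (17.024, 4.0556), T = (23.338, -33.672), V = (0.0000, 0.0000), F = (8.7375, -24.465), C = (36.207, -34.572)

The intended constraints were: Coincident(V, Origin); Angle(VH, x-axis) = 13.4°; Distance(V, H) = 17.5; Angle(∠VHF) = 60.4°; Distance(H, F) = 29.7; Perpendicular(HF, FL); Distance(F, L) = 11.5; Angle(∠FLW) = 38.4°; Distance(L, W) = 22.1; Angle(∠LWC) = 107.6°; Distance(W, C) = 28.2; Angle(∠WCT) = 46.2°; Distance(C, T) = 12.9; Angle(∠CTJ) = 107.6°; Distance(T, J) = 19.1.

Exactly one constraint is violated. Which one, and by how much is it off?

Distance(T, J) = 19.1 — off by 5.40.

V = (0.00, 0.00) ✓; VH at 13.40° ✓; |VH| = 17.50 ✓; ∠VHF = 60.40° ✓; |HF| = 29.70 ✓; ∠(HF, FL) = 90.00° ✓; |FL| = 11.50 ✓; ∠FLW = 38.40° ✓; |LW| = 22.10 ✓; ∠LWC = 107.6° ✓; |WC| = 28.20 ✓; ∠WCT = 46.20° ✓; |CT| = 12.90 ✓; ∠CTJ = 107.6° ✓; |TJ| = 24.50 ✗.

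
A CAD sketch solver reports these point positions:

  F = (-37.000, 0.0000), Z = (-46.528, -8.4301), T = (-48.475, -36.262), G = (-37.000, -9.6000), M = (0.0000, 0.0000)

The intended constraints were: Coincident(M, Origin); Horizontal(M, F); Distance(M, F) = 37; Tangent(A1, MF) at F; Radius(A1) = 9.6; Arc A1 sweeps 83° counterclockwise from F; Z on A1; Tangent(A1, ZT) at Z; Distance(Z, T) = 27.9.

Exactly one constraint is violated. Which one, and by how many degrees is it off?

Tangent(A1, ZT) at Z — off by 3.00°.

M = (0.00, 0.00) ✓; M.y = 0.00, F.y = 0.00 ✓; |MF| = 37.00 ✓; ∠(GF, FM) = 90.00° ✓; |GF| = 9.600 ✓; bearing(G→Z) − bearing(G→F) = 83.00° ✓; |GZ| = 9.600 ✓; ∠(GZ, ZT) = 87.00° ✗; |ZT| = 27.90 ✓.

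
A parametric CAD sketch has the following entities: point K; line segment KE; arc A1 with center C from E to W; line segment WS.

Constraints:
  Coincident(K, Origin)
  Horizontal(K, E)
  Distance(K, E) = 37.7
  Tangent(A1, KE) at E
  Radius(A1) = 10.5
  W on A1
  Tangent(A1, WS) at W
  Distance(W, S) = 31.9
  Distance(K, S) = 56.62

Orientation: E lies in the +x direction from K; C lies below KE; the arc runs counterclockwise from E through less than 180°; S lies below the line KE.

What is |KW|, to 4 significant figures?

30.52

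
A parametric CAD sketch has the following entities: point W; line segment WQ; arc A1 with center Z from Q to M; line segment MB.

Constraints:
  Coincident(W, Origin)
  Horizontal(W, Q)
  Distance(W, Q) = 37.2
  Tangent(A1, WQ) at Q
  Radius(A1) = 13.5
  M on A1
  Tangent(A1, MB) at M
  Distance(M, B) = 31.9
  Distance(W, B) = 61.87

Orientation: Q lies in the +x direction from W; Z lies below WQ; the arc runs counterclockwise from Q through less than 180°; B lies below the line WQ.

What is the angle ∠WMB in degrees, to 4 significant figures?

153.5°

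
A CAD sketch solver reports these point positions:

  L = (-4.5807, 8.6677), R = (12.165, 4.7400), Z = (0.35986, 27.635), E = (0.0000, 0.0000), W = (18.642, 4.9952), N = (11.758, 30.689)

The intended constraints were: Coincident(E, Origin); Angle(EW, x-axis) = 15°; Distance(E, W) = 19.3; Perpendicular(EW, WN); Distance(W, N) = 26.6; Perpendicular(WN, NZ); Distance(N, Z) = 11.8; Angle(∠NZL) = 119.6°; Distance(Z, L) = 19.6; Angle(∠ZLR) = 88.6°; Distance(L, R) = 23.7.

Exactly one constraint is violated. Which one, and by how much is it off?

Distance(L, R) = 23.7 — off by 6.50.

E = (0.00, 0.00) ✓; EW at 15.00° ✓; |EW| = 19.30 ✓; ∠(EW, WN) = 90.00° ✓; |WN| = 26.60 ✓; ∠(WN, NZ) = 90.00° ✓; |NZ| = 11.80 ✓; ∠NZL = 119.6° ✓; |ZL| = 19.60 ✓; ∠ZLR = 88.60° ✓; |LR| = 17.20 ✗.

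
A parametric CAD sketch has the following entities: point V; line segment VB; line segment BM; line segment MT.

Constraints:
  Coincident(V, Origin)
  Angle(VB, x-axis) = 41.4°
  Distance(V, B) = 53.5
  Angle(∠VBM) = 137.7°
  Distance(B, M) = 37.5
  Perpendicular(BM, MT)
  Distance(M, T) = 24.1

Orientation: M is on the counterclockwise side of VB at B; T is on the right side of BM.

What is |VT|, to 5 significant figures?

97.737

∠VBM = 137.7°, so BM runs at 41.4° + (180° − 137.7°) = 83.700° from the x-axis; with |BM| = 37.5, M = B + 37.5·(cos 83.700°, sin 83.700°) = (44.246, 72.654). The perpendicularity gives MT at right angles to BM; with |MT| = 24.1 on the right of BM, T = M + 24.1·(0.99396, -0.10973) = (68.200, 70.009). Then |VT| = |T − V| = 97.737.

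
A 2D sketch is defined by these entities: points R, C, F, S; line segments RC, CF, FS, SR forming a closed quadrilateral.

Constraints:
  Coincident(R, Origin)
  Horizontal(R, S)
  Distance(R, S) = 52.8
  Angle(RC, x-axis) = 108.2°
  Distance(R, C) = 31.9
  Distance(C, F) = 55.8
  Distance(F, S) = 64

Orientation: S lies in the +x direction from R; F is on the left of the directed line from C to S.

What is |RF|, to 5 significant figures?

71.562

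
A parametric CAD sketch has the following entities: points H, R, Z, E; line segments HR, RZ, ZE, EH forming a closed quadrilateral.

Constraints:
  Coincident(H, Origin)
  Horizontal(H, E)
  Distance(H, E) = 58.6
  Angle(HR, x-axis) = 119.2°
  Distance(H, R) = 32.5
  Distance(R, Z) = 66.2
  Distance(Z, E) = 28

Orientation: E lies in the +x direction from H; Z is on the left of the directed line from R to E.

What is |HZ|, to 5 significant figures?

56.992

H is at the origin; HE is horizontal with |HE| = 58.6 and E in +x, so E = (58.6, 0). HR runs at 119.2° with |HR| = 32.5, so R = (-15.855, 28.370). Z is determined by |RZ| = 66.2 and |ZE| = 28.0 together: it lies at the intersection of circle(R, 66.2) and circle(E, 28.0). With |RE| = 79.677, the foot of the radical line on RE is 62.420 from R and the perpendicular offset is √(66.2² − 62.420²) = 22.050. Taking the left-of-RE solution: Z = (50.325, 26.749).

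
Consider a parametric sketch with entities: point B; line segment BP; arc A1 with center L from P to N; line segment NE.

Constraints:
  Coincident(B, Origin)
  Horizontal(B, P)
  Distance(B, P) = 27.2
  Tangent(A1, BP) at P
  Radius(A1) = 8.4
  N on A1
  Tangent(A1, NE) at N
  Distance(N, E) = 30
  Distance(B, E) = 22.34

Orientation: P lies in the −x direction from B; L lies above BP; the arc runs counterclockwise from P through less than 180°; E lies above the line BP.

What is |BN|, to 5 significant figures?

21.667

B is at the origin; BP is horizontal with |BP| = 27.2 and P on the −x side, so P = (-27.200, 0.0000). A1 meets BP tangentially, so LP is at right angles to BP, so L = P + (0, 8.4) = (-27.200, 8.4000). Since LN ⟂ NE (tangency), |LE| = √(8.4² + 30.0²) = 31.154 regardless of where N sits on A1. So E lies on both circle(B, 22.34) and circle(L, 31.154); the above-BP intersection is E = (0.66599, 22.330). N is the foot of the tangent from E: N = (-21.557, 2.1775).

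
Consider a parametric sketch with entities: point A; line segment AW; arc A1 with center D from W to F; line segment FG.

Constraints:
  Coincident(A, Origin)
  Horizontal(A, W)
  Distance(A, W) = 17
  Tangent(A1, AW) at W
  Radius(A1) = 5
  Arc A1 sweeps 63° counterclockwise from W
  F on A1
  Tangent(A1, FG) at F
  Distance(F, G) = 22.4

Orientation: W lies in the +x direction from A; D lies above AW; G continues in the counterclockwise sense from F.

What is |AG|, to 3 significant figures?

38.9

On A1, W sits at bearing -90° from D; a 63° counterclockwise sweep puts F at bearing -27°, so F = D + 5.0·(cos -27°, sin -27°) = (21.5, 2.73). Tangency of A1 to FG means the radius DF is perpendicular to FG, so FG runs along (−sin -27°, cos -27°); with |FG| = 22.4, G = (31.6, 22.7). Then |AG| = |G − A| = 38.9.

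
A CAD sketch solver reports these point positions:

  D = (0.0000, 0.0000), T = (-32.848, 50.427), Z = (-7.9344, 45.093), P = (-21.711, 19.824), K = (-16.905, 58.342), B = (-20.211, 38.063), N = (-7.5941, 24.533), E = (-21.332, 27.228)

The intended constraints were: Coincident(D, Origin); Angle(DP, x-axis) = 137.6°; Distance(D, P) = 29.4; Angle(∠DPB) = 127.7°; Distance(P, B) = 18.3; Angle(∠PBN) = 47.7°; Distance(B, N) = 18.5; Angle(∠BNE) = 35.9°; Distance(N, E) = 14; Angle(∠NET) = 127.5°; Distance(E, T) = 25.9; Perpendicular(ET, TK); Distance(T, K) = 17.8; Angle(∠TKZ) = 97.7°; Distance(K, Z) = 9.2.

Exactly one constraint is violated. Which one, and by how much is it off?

Distance(K, Z) = 9.2 — off by 6.80.

D = (0.00, 0.00) ✓; DP at 137.6° ✓; |DP| = 29.40 ✓; ∠DPB = 127.7° ✓; |PB| = 18.30 ✓; ∠PBN = 47.70° ✓; |BN| = 18.50 ✓; ∠BNE = 35.90° ✓; |NE| = 14.00 ✓; ∠NET = 127.5° ✓; |ET| = 25.90 ✓; ∠(ET, TK) = 90.00° ✓; |TK| = 17.80 ✓; ∠TKZ = 97.70° ✓; |KZ| = 16.00 ✗.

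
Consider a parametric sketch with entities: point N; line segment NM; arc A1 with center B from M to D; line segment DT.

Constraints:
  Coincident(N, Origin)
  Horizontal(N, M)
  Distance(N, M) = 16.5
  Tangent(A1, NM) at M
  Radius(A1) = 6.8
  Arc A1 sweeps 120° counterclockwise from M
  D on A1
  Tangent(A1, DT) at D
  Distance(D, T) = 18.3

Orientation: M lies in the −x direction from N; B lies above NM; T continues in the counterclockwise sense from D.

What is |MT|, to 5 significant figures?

26.252

N is at the origin; NM is horizontal with |NM| = 16.5 and M on the −x side, so M = (-16.500, 0.0000). Since A1 is tangent to NM there, BM ⟂ NM, so B = M + (0, 6.8) = (-16.500, 6.8000). On A1, M sits at bearing -90° from B; a 120° counterclockwise sweep puts D at bearing 30°, so D = B + 6.8·(cos 30°, sin 30°) = (-10.611, 10.200). Tangency of A1 to DT means the radius BD is perpendicular to DT, so DT runs along (−sin 30°, cos 30°); with |DT| = 18.3, T = (-19.761, 26.048). Then |MT| = |T − M| = 26.252.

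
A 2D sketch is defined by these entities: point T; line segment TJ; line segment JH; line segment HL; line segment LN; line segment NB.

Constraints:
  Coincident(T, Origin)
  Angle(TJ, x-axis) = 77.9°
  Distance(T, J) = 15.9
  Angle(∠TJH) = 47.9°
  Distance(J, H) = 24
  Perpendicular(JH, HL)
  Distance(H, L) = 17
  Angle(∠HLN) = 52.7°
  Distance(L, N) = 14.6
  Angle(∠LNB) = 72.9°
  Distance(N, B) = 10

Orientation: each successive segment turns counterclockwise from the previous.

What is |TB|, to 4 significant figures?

13.67

∠HLN = 52.7° gives LN at 67.30° from the x-axis; with |LN| = 14.6, N = (-3.317, 2.293). ∠LNB = 72.9° gives NB at 174.4° from the x-axis; with |NB| = 10.0, B = (-13.27, 3.269). Then |TB| = |B − T| = 13.67.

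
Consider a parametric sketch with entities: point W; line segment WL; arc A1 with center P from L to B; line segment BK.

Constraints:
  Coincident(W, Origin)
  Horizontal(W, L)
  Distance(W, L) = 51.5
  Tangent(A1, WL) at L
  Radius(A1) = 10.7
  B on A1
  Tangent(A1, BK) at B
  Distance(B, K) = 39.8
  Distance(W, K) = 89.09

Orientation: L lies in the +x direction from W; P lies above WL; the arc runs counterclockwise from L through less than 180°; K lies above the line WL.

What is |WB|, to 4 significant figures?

61.37

Checks: |PB| = 10.70 ✓; ∠(PB, BK) = 90.00° ✓; |BK| = 39.80 ✓; |WK| = 89.09 ✓.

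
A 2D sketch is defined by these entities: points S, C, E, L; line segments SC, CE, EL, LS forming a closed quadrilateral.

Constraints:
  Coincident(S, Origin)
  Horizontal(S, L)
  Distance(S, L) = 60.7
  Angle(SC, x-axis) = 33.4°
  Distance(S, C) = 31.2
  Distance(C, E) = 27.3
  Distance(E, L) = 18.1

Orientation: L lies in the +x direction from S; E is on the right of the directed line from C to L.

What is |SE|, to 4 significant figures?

43.28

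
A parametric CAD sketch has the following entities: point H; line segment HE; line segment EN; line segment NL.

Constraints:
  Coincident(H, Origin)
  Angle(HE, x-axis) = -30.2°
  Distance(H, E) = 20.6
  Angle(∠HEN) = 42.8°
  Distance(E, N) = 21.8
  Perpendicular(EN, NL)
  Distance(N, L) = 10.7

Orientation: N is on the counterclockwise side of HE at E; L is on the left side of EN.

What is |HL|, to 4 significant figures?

7.454

H is at the origin; HE runs at -30.2° with length 20.6, so E = 20.6·(cos -30.2°, sin -30.2°) = (17.80, -10.36). ∠HEN = 42.8°, so EN runs at -30.2° + (180° − 42.8°) = 107.0° from the x-axis; with |EN| = 21.8, N = E + 21.8·(cos 107.0°, sin 107.0°) = (11.43, 10.49). EN ⟂ NL; with |NL| = 10.7 on the left of EN, L = N + 10.7·(-0.9563, -0.2924) = (1.198, 7.357). Then |HL| = |L − H| = 7.454.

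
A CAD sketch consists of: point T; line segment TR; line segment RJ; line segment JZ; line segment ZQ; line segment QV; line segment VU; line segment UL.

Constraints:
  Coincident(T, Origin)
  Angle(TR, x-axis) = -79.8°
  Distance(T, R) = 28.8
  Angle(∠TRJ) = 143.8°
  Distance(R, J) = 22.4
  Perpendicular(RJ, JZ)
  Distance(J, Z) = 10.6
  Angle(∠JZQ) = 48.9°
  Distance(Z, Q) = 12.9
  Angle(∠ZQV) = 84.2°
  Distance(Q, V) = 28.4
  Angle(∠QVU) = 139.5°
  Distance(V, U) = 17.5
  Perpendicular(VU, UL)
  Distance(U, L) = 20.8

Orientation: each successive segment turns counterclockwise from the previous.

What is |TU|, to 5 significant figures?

82.022

T is at the origin; TR runs at -79.8° with length 28.8, so R = (5.1000, -28.345). ∠TRJ = 143.8° gives RJ at -43.600° from the x-axis; with |RJ| = 22.4, J = (21.321, -43.792). The perpendicularity gives JZ at right angles to RJ, so JZ runs at 46.400°; with |JZ| = 10.6, Z = (28.631, -36.116). ∠JZQ = 48.9° gives ZQ at 177.50° from the x-axis; with |ZQ| = 12.9, Q = (15.744, -35.553). ∠ZQV = 84.2° gives QV at -86.700° from the x-axis; with |QV| = 28.4, V = (17.379, -63.906). ∠QVU = 139.5° gives VU at -46.200° from the x-axis; with |VU| = 17.5, U = (29.491, -76.537). Then |TU| = |U − T| = 82.022.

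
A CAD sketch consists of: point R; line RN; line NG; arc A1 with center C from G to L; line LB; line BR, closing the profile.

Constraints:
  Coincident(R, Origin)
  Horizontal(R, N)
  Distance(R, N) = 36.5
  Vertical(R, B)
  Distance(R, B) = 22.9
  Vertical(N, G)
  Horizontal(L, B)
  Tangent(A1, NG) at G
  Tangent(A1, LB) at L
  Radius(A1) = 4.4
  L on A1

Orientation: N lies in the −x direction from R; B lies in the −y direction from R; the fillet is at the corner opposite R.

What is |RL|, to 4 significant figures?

39.43

The virtual corner opposite R is at (-36.50, -22.90). The tangent condition forces CG to be normal to NG and since A1 is tangent to LB there, CL ⟂ LB, with radius 4.4, so the center C sits 4.4 in from both sides at C = (-32.10, -18.50). That places the tangent points at G = (-36.50, -18.50) on NG and L = (-32.10, -22.90) on LB. Then |RL| = |L − R| = 39.43.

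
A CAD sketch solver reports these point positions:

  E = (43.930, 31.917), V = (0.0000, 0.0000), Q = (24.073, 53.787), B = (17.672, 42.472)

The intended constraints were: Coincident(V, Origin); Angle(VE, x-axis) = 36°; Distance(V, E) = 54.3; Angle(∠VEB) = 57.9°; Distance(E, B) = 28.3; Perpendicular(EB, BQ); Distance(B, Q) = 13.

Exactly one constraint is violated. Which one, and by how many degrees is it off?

Perpendicular(EB, BQ) — off by 7.60°.

V = (0.00, 0.00) ✓; VE at 36.00° ✓; |VE| = 54.30 ✓; ∠VEB = 57.90° ✓; |EB| = 28.30 ✓; ∠(EB, BQ) = 97.60° ✗; |BQ| = 13.00 ✓.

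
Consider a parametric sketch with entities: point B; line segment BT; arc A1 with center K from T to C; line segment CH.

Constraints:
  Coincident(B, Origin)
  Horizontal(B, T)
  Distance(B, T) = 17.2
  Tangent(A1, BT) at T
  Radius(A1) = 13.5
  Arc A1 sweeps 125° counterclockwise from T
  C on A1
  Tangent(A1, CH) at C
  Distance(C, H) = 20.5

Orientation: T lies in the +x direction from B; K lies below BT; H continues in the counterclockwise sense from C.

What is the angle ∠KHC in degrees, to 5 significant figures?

33.366°

On A1, T sits at bearing 90° from K; a 125° counterclockwise sweep puts C at bearing 215°, so C = K + 13.5·(cos 215°, sin 215°) = (6.1414, -21.243). Since A1 is tangent to CH there, KC ⟂ CH, so CH runs along (−sin 215°, cos 215°); with |CH| = 20.5, H = (17.900, -38.036). Then cos ∠KHC = HK·HC / (|HK||HC|), giving 33.366°.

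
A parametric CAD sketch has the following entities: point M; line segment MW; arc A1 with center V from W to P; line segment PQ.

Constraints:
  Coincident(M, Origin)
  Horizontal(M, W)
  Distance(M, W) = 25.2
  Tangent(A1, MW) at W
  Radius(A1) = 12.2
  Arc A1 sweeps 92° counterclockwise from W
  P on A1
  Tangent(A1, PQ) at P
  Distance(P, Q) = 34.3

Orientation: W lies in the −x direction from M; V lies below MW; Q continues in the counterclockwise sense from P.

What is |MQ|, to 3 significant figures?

59.2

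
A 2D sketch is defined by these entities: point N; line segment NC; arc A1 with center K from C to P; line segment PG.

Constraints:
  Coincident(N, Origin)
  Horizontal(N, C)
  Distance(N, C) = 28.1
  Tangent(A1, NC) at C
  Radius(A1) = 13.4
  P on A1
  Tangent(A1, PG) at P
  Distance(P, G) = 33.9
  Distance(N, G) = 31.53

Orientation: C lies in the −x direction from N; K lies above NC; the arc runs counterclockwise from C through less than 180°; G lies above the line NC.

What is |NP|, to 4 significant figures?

18.37

Checks: |KP| = 13.40 ✓; ∠(KP, PG) = 90.00° ✓; |PG| = 33.90 ✓; |NG| = 31.53 ✓.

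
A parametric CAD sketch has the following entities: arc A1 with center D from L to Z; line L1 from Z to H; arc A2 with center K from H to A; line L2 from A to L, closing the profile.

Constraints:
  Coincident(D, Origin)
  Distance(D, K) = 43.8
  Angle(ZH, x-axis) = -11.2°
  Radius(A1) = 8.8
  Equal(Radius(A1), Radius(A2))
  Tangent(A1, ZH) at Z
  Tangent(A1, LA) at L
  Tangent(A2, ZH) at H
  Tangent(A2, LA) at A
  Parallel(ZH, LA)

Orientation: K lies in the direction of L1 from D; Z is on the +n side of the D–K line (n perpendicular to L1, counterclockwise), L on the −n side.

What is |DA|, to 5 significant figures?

44.675

The slot axis is L1's direction at -11.2°, so u = (cos -11.2°, sin -11.2°) = (0.98096, -0.19423) and n = (−sin -11.2°, cos -11.2°) = (0.19423, 0.98096). D is at the origin and K lies 43.8 along u from D, so K = 43.8·u = (42.966, -8.5075). Tangency of A1 to both parallel lines with radius 8.8 puts Z and L at D ± 8.8·n: Z = (1.7093, 8.6324), L = (-1.7093, -8.6324). Equal radii place H and A the same way about K: H = K + 8.8·n = (44.675, 0.12494), A = K − 8.8·n = (41.257, -17.140). Then |DA| = |A − D| = 44.675.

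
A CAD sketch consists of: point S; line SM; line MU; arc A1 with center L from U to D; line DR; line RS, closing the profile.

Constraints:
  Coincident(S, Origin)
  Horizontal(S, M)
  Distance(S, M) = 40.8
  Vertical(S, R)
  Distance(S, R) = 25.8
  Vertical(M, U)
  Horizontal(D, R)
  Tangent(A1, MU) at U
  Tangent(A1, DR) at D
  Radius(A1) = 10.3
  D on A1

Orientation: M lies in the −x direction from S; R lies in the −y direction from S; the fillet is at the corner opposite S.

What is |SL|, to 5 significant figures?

34.213

S is at the origin; S and M share the same y with |SM| = 40.8 and M on the −x side, so M = (-40.800, 0.0000). SR is vertical with |SR| = 25.8 and R on the −y side, so R = (0.0000, -25.800). The virtual corner opposite S is at (-40.800, -25.800). The tangent condition forces LU to be normal to MU and the tangent condition forces LD to be normal to DR, with radius 10.3, so the center L sits 10.3 in from both sides at L = (-30.500, -15.500). Then |SL| = |L − S| = 34.213.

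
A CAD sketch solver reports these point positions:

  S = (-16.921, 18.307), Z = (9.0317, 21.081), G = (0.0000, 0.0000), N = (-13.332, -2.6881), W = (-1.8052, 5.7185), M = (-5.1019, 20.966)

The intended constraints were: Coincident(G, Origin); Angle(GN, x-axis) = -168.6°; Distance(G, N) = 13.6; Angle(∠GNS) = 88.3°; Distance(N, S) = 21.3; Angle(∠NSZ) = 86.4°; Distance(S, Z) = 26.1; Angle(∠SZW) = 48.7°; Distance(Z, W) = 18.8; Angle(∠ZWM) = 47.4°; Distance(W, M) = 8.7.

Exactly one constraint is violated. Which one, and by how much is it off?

Distance(W, M) = 8.7 — off by 6.90.

G = (0.00, 0.00) ✓; GN at -168.6° ✓; |GN| = 13.60 ✓; ∠GNS = 88.30° ✓; |NS| = 21.30 ✓; ∠NSZ = 86.40° ✓; |SZ| = 26.10 ✓; ∠SZW = 48.70° ✓; |ZW| = 18.80 ✓; ∠ZWM = 47.40° ✓; |WM| = 15.60 ✗.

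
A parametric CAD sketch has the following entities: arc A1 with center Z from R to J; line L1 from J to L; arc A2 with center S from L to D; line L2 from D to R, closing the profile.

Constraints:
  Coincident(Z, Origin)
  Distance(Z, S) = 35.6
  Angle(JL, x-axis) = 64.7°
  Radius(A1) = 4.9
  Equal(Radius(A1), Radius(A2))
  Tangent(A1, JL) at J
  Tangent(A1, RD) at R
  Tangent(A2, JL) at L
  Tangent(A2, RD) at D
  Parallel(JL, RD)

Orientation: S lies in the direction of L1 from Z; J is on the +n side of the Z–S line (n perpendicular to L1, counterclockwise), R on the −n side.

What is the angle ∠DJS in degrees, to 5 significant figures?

7.5542°

The slot axis is L1's direction at 64.7°, so u = (cos 64.7°, sin 64.7°) = (0.42736, 0.90408) and n = (−sin 64.7°, cos 64.7°) = (-0.90408, 0.42736). Z is at the origin and S lies 35.6 along u from Z, so S = 35.6·u = (15.214, 32.185). Tangency of A1 to both parallel lines with radius 4.9 puts J and R at Z ± 4.9·n: J = (-4.4300, 2.0941), R = (4.4300, -2.0941). Equal radii place L and D the same way about S: L = S + 4.9·n = (10.784, 34.279), D = S − 4.9·n = (19.644, 30.091). Then cos ∠DJS = JD·JS / (|JD||JS|), giving 7.5542°.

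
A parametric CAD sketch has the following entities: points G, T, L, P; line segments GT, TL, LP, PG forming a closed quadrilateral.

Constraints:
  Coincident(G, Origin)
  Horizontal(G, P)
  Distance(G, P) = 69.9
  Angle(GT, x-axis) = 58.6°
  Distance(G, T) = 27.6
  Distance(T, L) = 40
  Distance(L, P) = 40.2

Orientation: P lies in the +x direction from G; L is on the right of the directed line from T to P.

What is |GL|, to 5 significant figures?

34.069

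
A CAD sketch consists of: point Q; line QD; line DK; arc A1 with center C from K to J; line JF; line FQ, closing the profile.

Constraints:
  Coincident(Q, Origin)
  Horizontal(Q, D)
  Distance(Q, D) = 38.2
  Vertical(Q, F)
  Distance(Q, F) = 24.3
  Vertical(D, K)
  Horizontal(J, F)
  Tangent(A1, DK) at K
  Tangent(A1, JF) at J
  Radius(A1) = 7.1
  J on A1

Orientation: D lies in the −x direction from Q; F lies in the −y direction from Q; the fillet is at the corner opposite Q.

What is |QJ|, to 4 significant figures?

39.47

The virtual corner opposite Q is at (-38.20, -24.30). Tangency of A1 to DK means the radius CK is perpendicular to DK and since A1 is tangent to JF there, CJ ⟂ JF, with radius 7.1, so the center C sits 7.1 in from both sides at C = (-31.10, -17.20). That places the tangent points at K = (-38.20, -17.20) on DK and J = (-31.10, -24.30) on JF. Then |QJ| = |J − Q| = 39.47.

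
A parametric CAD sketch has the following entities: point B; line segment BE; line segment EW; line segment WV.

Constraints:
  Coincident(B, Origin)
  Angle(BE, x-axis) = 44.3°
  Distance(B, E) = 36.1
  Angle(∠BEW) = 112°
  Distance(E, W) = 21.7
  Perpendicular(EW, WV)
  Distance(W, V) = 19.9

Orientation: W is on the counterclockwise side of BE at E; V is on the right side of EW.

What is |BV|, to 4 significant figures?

63.95

B is at the origin; BE runs at 44.3° with length 36.1, so E = 36.1·(cos 44.3°, sin 44.3°) = (25.84, 25.21). ∠BEW = 112.0°, so EW runs at 44.3° + (180° − 112.0°) = 112.3° from the x-axis; with |EW| = 21.7, W = E + 21.7·(cos 112.3°, sin 112.3°) = (17.60, 45.29). EW is perpendicular to WV; with |WV| = 19.9 on the right of EW, V = W + 19.9·(0.9252, 0.3795) = (36.01, 52.84). Then |BV| = |V − B| = 63.95.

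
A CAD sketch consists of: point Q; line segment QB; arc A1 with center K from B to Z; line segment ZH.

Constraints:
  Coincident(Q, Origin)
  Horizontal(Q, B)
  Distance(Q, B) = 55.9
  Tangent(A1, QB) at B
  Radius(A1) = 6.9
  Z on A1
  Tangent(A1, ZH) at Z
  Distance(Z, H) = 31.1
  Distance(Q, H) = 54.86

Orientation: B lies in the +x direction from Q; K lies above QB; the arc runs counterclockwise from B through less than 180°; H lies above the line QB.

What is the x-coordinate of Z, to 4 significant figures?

61.28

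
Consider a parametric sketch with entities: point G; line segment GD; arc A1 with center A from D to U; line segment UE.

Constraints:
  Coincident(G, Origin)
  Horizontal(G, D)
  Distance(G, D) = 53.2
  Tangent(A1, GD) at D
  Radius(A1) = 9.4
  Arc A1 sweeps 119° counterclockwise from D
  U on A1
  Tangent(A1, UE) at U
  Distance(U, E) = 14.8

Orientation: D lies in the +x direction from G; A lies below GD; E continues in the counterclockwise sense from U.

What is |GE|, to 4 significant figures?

58.68

G is at the origin; G and D share the same y with |GD| = 53.2 and D on the +x side, so D = (53.20, 0.000). Since A1 is tangent to GD there, AD ⟂ GD, so A = D + (0, -9.4) = (53.20, -9.400). On A1, D sits at bearing 90° from A; a 119° counterclockwise sweep puts U at bearing 209°, so U = A + 9.4·(cos 209°, sin 209°) = (44.98, -13.96). A1 meets UE tangentially, so AU is at right angles to UE, so UE runs along (−sin 209°, cos 209°); with |UE| = 14.8, E = (52.15, -26.90). Then |GE| = |E − G| = 58.68.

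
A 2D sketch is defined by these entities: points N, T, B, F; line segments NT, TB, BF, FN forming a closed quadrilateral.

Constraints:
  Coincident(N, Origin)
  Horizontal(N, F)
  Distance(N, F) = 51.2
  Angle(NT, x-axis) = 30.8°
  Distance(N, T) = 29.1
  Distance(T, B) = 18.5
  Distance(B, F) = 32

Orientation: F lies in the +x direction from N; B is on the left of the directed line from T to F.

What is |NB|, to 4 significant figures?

47.05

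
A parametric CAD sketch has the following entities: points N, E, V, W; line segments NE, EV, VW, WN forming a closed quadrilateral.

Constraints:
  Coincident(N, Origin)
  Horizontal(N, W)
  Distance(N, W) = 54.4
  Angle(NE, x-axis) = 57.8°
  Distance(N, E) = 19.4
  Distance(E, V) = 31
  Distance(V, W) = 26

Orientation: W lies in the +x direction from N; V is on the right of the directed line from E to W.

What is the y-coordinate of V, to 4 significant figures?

-7.860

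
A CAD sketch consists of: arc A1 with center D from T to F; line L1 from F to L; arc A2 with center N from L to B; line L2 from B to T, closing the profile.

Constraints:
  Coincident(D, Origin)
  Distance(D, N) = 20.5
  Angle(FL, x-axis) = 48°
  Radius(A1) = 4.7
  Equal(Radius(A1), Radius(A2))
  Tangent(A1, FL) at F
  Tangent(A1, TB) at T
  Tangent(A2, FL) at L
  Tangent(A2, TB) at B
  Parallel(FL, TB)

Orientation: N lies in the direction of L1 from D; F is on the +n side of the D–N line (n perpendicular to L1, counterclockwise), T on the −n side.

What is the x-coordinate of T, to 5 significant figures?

3.4928

D is at the origin and N lies 20.5 along u from D, so N = 20.5·u = (13.717, 15.234). Tangency of A1 to both parallel lines with radius 4.7 puts F and T at D ± 4.7·n: F = (-3.4928, 3.1449), T = (3.4928, -3.1449). So T.x = 3.4928.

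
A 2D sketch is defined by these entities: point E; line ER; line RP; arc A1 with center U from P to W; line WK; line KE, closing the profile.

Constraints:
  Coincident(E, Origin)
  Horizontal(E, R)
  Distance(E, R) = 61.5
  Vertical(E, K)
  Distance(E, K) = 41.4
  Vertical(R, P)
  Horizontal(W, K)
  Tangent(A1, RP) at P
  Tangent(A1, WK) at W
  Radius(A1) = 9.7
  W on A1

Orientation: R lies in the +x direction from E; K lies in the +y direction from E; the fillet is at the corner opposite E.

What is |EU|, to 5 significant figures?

60.730

E is at the origin; E and R share the same y with |ER| = 61.5 and R on the +x side, so R = (61.500, 0.0000). EK is vertical with |EK| = 41.4 and K on the +y side, so K = (0.0000, 41.400). The virtual corner opposite E is at (61.500, 41.400). Tangency of A1 to RP means the radius UP is perpendicular to RP and tangency of A1 to WK means the radius UW is perpendicular to WK, with radius 9.7, so the center U sits 9.7 in from both sides at U = (51.800, 31.700). Then |EU| = |U − E| = 60.730.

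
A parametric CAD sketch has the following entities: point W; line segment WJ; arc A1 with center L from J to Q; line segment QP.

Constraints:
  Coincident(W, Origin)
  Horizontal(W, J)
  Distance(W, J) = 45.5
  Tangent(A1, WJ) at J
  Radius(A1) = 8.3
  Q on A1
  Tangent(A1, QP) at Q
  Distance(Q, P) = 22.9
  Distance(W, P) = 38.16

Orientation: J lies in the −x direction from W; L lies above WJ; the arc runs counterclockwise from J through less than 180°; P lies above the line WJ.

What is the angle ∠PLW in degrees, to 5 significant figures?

55.498°

Checks: |LQ| = 8.300 ✓; ∠(LQ, QP) = 90.00° ✓; |QP| = 22.90 ✓; |WP| = 38.16 ✓.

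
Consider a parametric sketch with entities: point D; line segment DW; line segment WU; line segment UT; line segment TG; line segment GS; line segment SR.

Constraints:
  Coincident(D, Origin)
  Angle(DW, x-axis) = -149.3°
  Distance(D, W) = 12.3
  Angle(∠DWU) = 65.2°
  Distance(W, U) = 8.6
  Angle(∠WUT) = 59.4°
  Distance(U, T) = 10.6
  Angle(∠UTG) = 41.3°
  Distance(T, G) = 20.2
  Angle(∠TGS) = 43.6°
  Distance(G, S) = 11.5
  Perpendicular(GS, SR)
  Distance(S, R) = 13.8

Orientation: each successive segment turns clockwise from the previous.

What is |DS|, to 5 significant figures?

15.609

∠UTG = 41.3° gives TG at -163.40° from the x-axis; with |TG| = 20.2, G = (-21.188, -7.9255). ∠TGS = 43.6° gives GS at 60.200° from the x-axis; with |GS| = 11.5, S = (-15.473, 2.0538). Then |DS| = |S − D| = 15.609.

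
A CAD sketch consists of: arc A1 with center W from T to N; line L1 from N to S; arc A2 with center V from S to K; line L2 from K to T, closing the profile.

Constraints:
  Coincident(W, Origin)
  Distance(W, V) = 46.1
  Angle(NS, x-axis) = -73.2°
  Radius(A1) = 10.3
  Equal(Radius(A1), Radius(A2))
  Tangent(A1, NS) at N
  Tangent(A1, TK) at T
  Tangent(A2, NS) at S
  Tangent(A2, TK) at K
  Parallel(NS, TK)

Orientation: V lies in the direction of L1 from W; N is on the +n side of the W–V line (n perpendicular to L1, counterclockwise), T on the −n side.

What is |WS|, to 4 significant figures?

47.24

The slot axis is L1's direction at -73.2°, so u = (cos -73.2°, sin -73.2°) = (0.2890, -0.9573) and n = (−sin -73.2°, cos -73.2°) = (0.9573, 0.2890). W is at the origin and V lies 46.1 along u from W, so V = 46.1·u = (13.32, -44.13). Tangency of A1 to both parallel lines with radius 10.3 puts N and T at W ± 10.3·n: N = (9.860, 2.977), T = (-9.860, -2.977). Equal radii place S and K the same way about V: S = V + 10.3·n = (23.18, -41.16), K = V − 10.3·n = (3.464, -47.11). Then |WS| = |S − W| = 47.24.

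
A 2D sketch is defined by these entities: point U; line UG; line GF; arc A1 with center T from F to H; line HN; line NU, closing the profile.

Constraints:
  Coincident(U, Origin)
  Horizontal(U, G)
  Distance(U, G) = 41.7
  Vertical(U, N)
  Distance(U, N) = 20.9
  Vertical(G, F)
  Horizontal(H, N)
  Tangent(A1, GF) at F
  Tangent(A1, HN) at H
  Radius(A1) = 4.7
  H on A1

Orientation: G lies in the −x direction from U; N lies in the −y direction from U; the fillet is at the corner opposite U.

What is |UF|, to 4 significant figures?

44.74

The virtual corner opposite U is at (-41.70, -20.90). Since A1 is tangent to GF there, TF ⟂ GF and A1 meets HN tangentially, so TH is at right angles to HN, with radius 4.7, so the center T sits 4.7 in from both sides at T = (-37.00, -16.20). That places the tangent points at F = (-41.70, -16.20) on GF and H = (-37.00, -20.90) on HN. Then |UF| = |F − U| = 44.74.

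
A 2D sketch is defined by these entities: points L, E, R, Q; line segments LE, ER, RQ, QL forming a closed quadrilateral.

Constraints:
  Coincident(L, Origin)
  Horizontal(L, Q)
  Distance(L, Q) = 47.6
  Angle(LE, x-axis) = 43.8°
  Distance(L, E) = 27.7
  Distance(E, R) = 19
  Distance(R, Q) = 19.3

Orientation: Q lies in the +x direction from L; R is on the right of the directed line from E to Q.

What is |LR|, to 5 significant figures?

28.500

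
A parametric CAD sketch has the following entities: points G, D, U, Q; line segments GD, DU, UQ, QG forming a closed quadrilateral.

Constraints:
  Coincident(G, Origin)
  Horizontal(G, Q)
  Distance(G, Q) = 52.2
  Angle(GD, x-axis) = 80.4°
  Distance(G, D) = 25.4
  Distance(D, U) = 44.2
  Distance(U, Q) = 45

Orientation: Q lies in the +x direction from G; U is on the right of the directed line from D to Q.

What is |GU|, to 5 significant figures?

21.724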